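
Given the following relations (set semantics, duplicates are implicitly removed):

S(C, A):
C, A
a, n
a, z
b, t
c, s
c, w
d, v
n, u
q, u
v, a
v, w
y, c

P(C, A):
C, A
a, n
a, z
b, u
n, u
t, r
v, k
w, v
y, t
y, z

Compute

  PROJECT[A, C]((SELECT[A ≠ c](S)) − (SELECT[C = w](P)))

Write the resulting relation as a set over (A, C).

Apply σ_{A ≠ c}; surviving tuples: {(a, n), (a, z), (b, t), (c, s), (c, w), (d, v), (n, u), (q, u), (v, a), (v, w)}
Apply σ_{C = w}; surviving tuples: {(w, v)}
Taking the difference: {(a, n), (a, z), (b, t), (c, s), (c, w), (d, v), (n, u), (q, u), (v, a), (v, w)}
Keep only column(s) A, C: {(a, v), (n, a), (s, c), (t, b), (u, n), (u, q), (v, d), (w, c), (w, v), (z, a)}

{(a, v), (n, a), (s, c), (t, b), (u, n), (u, q), (v, d), (w, c), (w, v), (z, a)}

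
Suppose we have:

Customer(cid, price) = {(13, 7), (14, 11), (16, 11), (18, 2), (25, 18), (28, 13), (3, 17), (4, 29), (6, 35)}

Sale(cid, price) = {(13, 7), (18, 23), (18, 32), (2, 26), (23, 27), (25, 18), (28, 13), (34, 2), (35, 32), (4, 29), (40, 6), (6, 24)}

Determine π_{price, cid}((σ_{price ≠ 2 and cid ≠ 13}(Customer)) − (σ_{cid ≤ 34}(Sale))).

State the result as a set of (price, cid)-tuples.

{(11, 14), (11, 16), (17, 3), (35, 6)}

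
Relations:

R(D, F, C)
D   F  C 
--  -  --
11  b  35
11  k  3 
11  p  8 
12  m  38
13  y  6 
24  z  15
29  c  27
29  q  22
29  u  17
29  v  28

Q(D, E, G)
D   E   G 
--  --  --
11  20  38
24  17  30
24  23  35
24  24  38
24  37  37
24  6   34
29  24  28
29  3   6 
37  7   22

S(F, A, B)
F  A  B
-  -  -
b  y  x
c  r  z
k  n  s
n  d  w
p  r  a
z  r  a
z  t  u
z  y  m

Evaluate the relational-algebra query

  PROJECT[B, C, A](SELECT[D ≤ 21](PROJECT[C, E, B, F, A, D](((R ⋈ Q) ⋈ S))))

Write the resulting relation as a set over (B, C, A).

{(a, 8, r), (s, 3, n), (x, 35, y)}

Joining R and Q on D yields {(11, b, 35, 20, 38), (11, k, 3, 20, 38), (11, p, 8, 20, 38), (24, z, 15, 17, 30), (24, z, 15, 23, 35), (24, z, 15, 24, 38), (24, z, 15, 37, 37), (24, z, 15, 6, 34), (29, c, 27, 24, 28), (29, c, 27, 3, 6), (29, q, 22, 24, 28), (29, q, 22, 3, 6), (29, u, 17, 24, 28), (29, u, 17, 3, 6), (29, v, 28, 24, 28), (29, v, 28, 3, 6)}.
Joining (R ⋈ Q) and S on F yields {(11, b, 35, 20, 38, y, x), (11, k, 3, 20, 38, n, s), (11, p, 8, 20, 38, r, a), (24, z, 15, 17, 30, r, a), (24, z, 15, 17, 30, t, u), (24, z, 15, 17, 30, y, m), (24, z, 15, 23, 35, r, a), (24, z, 15, 23, 35, t, u), (24, z, 15, 23, 35, y, m), (24, z, 15, 24, 38, r, a), (24, z, 15, 24, 38, t, u), (24, z, 15, 24, 38, y, m), (24, z, 15, 37, 37, r, a), (24, z, 15, 37, 37, t, u), (24, z, 15, 37, 37, y, m), (24, z, 15, 6, 34, r, a), (24, z, 15, 6, 34, t, u), (24, z, 15, 6, 34, y, m), (29, c, 27, 24, 28, r, z), (29, c, 27, 3, 6, r, z)}.
π_{C, E, B, F, A, D} gives {(15, 17, a, z, r, 24), (15, 17, m, z, y, 24), (15, 17, u, z, t, 24), (15, 23, a, z, r, 24), (15, 23, m, z, y, 24), (15, 23, u, z, t, 24), (15, 24, a, z, r, 24), (15, 24, m, z, y, 24), (15, 24, u, z, t, 24), (15, 37, a, z, r, 24), (15, 37, m, z, y, 24), (15, 37, u, z, t, 24), (15, 6, a, z, r, 24), (15, 6, m, z, y, 24), (15, 6, u, z, t, 24), (27, 24, z, c, r, 29), (27, 3, z, c, r, 29), (3, 20, s, k, n, 11), (35, 20, x, b, y, 11), (8, 20, a, p, r, 11)}.
Selection D ≤ 21: {(3, 20, s, k, n, 11), (35, 20, x, b, y, 11), (8, 20, a, p, r, 11)}
π_{B, C, A} gives {(a, 8, r), (s, 3, n), (x, 35, y)}.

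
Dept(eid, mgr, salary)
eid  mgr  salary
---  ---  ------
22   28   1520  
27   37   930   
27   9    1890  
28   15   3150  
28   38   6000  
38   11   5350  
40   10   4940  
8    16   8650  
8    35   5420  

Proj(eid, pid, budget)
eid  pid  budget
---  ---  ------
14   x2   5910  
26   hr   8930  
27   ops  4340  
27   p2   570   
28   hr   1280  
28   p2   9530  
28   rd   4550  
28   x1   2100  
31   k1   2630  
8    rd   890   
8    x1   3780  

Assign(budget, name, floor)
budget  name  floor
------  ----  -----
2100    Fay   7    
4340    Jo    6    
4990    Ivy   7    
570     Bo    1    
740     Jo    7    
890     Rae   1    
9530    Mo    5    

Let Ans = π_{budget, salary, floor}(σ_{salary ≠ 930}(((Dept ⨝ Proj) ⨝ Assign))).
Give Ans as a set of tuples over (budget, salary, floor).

Natural join on eid: {(27, 37, 930, ops, 4340), (27, 37, 930, p2, 570), (27, 9, 1890, ops, 4340), (27, 9, 1890, p2, 570), (28, 15, 3150, hr, 1280), (28, 15, 3150, p2, 9530), (28, 15, 3150, rd, 4550), (28, 15, 3150, x1, 2100), (28, 38, 6000, hr, 1280), (28, 38, 6000, p2, 9530), (28, 38, 6000, rd, 4550), (28, 38, 6000, x1, 2100), (8, 16, 8650, rd, 890), (8, 16, 8650, x1, 3780), (8, 35, 5420, rd, 890), (8, 35, 5420, x1, 3780)}
Natural join on budget: {(27, 37, 930, ops, 4340, Jo, 6), (27, 37, 930, p2, 570, Bo, 1), (27, 9, 1890, ops, 4340, Jo, 6), (27, 9, 1890, p2, 570, Bo, 1), (28, 15, 3150, p2, 9530, Mo, 5), (28, 15, 3150, x1, 2100, Fay, 7), (28, 38, 6000, p2, 9530, Mo, 5), (28, 38, 6000, x1, 2100, Fay, 7), (8, 16, 8650, rd, 890, Rae, 1), (8, 35, 5420, rd, 890, Rae, 1)}
Filtering on salary ≠ 930 leaves {(27, 9, 1890, ops, 4340, Jo, 6), (27, 9, 1890, p2, 570, Bo, 1), (28, 15, 3150, p2, 9530, Mo, 5), (28, 15, 3150, x1, 2100, Fay, 7), (28, 38, 6000, p2, 9530, Mo, 5), (28, 38, 6000, x1, 2100, Fay, 7), (8, 16, 8650, rd, 890, Rae, 1), (8, 35, 5420, rd, 890, Rae, 1)}.
π_{budget, salary, floor} gives {(2100, 3150, 7), (2100, 6000, 7), (4340, 1890, 6), (570, 1890, 1), (890, 5420, 1), (890, 8650, 1), (9530, 3150, 5), (9530, 6000, 5)}.

{(2100, 3150, 7), (2100, 6000, 7), (4340, 1890, 6), (570, 1890, 1), (890, 5420, 1), (890, 8650, 1), (9530, 3150, 5), (9530, 6000, 5)}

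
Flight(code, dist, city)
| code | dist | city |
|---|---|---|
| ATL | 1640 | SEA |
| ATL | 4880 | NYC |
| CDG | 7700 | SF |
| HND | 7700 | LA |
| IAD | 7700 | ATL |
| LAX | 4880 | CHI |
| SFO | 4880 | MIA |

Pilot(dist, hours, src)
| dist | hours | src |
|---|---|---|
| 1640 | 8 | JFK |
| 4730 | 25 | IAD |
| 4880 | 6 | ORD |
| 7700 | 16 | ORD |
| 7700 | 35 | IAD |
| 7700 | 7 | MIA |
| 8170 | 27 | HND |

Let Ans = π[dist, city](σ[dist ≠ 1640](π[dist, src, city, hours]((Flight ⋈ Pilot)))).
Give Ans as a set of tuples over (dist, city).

Joining Flight and Pilot on dist yields {(ATL, 1640, SEA, 8, JFK), (ATL, 4880, NYC, 6, ORD), (CDG, 7700, SF, 16, ORD), (CDG, 7700, SF, 35, IAD), (CDG, 7700, SF, 7, MIA), (HND, 7700, LA, 16, ORD), (HND, 7700, LA, 35, IAD), (HND, 7700, LA, 7, MIA), (IAD, 7700, ATL, 16, ORD), (IAD, 7700, ATL, 35, IAD), (IAD, 7700, ATL, 7, MIA), (LAX, 4880, CHI, 6, ORD), (SFO, 4880, MIA, 6, ORD)}.
π_{dist, src, city, hours} gives {(1640, JFK, SEA, 8), (4880, ORD, CHI, 6), (4880, ORD, MIA, 6), (4880, ORD, NYC, 6), (7700, IAD, ATL, 35), (7700, IAD, LA, 35), (7700, IAD, SF, 35), (7700, MIA, ATL, 7), (7700, MIA, LA, 7), (7700, MIA, SF, 7), (7700, ORD, ATL, 16), (7700, ORD, LA, 16), (7700, ORD, SF, 16)}.
Apply σ_{dist ≠ 1640}; surviving tuples: {(4880, ORD, CHI, 6), (4880, ORD, MIA, 6), (4880, ORD, NYC, 6), (7700, IAD, ATL, 35), (7700, IAD, LA, 35), (7700, IAD, SF, 35), (7700, MIA, ATL, 7), (7700, MIA, LA, 7), (7700, MIA, SF, 7), (7700, ORD, ATL, 16), (7700, ORD, LA, 16), (7700, ORD, SF, 16)}
π_{dist, city} gives {(4880, CHI), (4880, MIA), (4880, NYC), (7700, ATL), (7700, LA), (7700, SF)} (6 duplicate(s) eliminated).

{(4880, CHI), (4880, MIA), (4880, NYC), (7700, ATL), (7700, LA), (7700, SF)}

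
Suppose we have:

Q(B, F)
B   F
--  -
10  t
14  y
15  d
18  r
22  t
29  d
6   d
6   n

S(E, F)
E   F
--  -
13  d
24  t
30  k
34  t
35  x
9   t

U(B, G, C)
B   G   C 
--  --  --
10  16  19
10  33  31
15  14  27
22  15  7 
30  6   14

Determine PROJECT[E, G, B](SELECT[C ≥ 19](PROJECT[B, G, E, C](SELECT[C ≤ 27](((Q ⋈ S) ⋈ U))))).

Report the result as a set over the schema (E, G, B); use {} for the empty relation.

{(13, 14, 15), (24, 16, 10), (34, 16, 10), (9, 16, 10)}

Joining Q and S on F yields {(10, t, 24), (10, t, 34), (10, t, 9), (15, d, 13), (22, t, 24), (22, t, 34), (22, t, 9), (29, d, 13), (6, d, 13)}.
Joining (Q ⋈ S) and U on B yields {(10, t, 24, 16, 19), (10, t, 24, 33, 31), (10, t, 34, 16, 19), (10, t, 34, 33, 31), (10, t, 9, 16, 19), (10, t, 9, 33, 31), (15, d, 13, 14, 27), (22, t, 24, 15, 7), (22, t, 34, 15, 7), (22, t, 9, 15, 7)}.
σ[C ≤ 27]: keep tuples satisfying C ≤ 27 → {(10, t, 24, 16, 19), (10, t, 34, 16, 19), (10, t, 9, 16, 19), (15, d, 13, 14, 27), (22, t, 24, 15, 7), (22, t, 34, 15, 7), (22, t, 9, 15, 7)}
π_{B, G, E, C} gives {(10, 16, 24, 19), (10, 16, 34, 19), (10, 16, 9, 19), (15, 14, 13, 27), (22, 15, 24, 7), (22, 15, 34, 7), (22, 15, 9, 7)}.
σ[C ≥ 19]: keep tuples satisfying C ≥ 19 → {(10, 16, 24, 19), (10, 16, 34, 19), (10, 16, 9, 19), (15, 14, 13, 27)}
π_{E, G, B} gives {(13, 14, 15), (24, 16, 10), (34, 16, 10), (9, 16, 10)}.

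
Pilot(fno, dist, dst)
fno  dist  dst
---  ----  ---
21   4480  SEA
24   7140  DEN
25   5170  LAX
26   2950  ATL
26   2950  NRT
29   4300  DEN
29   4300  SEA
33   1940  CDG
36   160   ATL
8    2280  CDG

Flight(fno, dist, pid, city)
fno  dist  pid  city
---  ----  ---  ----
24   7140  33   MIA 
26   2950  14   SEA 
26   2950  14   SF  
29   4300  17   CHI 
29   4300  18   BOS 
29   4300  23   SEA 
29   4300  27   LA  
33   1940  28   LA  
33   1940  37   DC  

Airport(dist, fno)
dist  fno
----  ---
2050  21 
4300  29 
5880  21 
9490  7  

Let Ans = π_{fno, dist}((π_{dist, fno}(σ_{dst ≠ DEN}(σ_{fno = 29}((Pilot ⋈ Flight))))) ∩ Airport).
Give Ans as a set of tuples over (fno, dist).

{(29, 4300)}

Joining Pilot and Flight on fno, dist yields {(24, 7140, DEN, 33, MIA), (26, 2950, ATL, 14, SEA), (26, 2950, ATL, 14, SF), (26, 2950, NRT, 14, SEA), (26, 2950, NRT, 14, SF), (29, 4300, DEN, 17, CHI), (29, 4300, DEN, 18, BOS), (29, 4300, DEN, 23, SEA), (29, 4300, DEN, 27, LA), (29, 4300, SEA, 17, CHI), (29, 4300, SEA, 18, BOS), (29, 4300, SEA, 23, SEA), (29, 4300, SEA, 27, LA), (33, 1940, CDG, 28, LA), (33, 1940, CDG, 37, DC)}.
Selection fno = 29: {(29, 4300, DEN, 17, CHI), (29, 4300, DEN, 18, BOS), (29, 4300, DEN, 23, SEA), (29, 4300, DEN, 27, LA), (29, 4300, SEA, 17, CHI), (29, 4300, SEA, 18, BOS), (29, 4300, SEA, 23, SEA), (29, 4300, SEA, 27, LA)}
Selection dst ≠ DEN: {(29, 4300, SEA, 17, CHI), (29, 4300, SEA, 18, BOS), (29, 4300, SEA, 23, SEA), (29, 4300, SEA, 27, LA)}
Keep only column(s) dist, fno (3 duplicate(s) eliminated): {(4300, 29)}
Intersection: {(4300, 29)} with {(2050, 21), (4300, 29), (5880, 21), (9490, 7)} → {(4300, 29)}
Keep only column(s) fno, dist: {(29, 4300)}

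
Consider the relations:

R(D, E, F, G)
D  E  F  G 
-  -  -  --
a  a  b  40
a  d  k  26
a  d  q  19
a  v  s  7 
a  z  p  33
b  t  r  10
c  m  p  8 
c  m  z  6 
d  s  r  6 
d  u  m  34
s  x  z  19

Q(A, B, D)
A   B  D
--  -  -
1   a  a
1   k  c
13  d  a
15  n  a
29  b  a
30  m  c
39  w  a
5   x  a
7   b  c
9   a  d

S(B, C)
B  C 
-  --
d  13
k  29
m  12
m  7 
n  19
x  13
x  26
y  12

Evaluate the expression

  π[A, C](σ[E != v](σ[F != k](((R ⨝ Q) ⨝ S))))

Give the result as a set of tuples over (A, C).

{(1, 29), (13, 13), (15, 19), (30, 12), (30, 7), (5, 13), (5, 26)}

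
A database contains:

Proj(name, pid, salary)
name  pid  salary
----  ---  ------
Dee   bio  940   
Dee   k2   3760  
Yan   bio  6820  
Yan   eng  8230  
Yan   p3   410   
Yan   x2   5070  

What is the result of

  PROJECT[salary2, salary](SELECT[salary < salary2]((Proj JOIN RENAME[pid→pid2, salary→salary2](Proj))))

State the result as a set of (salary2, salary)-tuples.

ρ[pid→pid2, salary→salary2]: schema becomes (name, pid2, salary2); tuples unchanged.
Joining Proj and RENAME[pid→pid2, salary→salary2](Proj) on name yields {(Dee, bio, 940, bio, 940), (Dee, bio, 940, k2, 3760), (Dee, k2, 3760, bio, 940), (Dee, k2, 3760, k2, 3760), (Yan, bio, 6820, bio, 6820), (Yan, bio, 6820, eng, 8230), (Yan, bio, 6820, p3, 410), (Yan, bio, 6820, x2, 5070), (Yan, eng, 8230, bio, 6820), (Yan, eng, 8230, eng, 8230), (Yan, eng, 8230, p3, 410), (Yan, eng, 8230, x2, 5070), (Yan, p3, 410, bio, 6820), (Yan, p3, 410, eng, 8230), (Yan, p3, 410, p3, 410), (Yan, p3, 410, x2, 5070), (Yan, x2, 5070, bio, 6820), (Yan, x2, 5070, eng, 8230), (Yan, x2, 5070, p3, 410), (Yan, x2, 5070, x2, 5070)}.
Apply σ_{salary < salary2}; surviving tuples: {(Dee, bio, 940, k2, 3760), (Yan, bio, 6820, eng, 8230), (Yan, p3, 410, bio, 6820), (Yan, p3, 410, eng, 8230), (Yan, p3, 410, x2, 5070), (Yan, x2, 5070, bio, 6820), (Yan, x2, 5070, eng, 8230)}
π[salary2, salary]: project onto (salary2, salary) → {(3760, 940), (5070, 410), (6820, 410), (6820, 5070), (8230, 410), (8230, 5070), (8230, 6820)}

{(3760, 940), (5070, 410), (6820, 410), (6820, 5070), (8230, 410), (8230, 5070), (8230, 6820)}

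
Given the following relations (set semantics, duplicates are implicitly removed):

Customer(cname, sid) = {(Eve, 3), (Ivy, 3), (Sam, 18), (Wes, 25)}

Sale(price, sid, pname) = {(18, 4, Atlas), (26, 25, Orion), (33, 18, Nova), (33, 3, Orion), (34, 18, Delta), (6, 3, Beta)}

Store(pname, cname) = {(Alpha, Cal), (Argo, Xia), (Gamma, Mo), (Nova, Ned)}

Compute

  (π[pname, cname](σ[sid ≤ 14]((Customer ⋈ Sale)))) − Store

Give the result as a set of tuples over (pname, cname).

Joining Customer and Sale on sid yields {(Eve, 3, 33, Orion), (Eve, 3, 6, Beta), (Ivy, 3, 33, Orion), (Ivy, 3, 6, Beta), (Sam, 18, 33, Nova), (Sam, 18, 34, Delta), (Wes, 25, 26, Orion)}.
σ[sid ≤ 14]: keep tuples satisfying sid ≤ 14 → {(Eve, 3, 33, Orion), (Eve, 3, 6, Beta), (Ivy, 3, 33, Orion), (Ivy, 3, 6, Beta)}
Projecting to pname, cname: {(Beta, Eve), (Beta, Ivy), (Orion, Eve), (Orion, Ivy)}
Difference: {(Beta, Eve), (Beta, Ivy), (Orion, Eve), (Orion, Ivy)} with {(Alpha, Cal), (Argo, Xia), (Gamma, Mo), (Nova, Ned)} → {(Beta, Eve), (Beta, Ivy), (Orion, Eve), (Orion, Ivy)}

{(Beta, Eve), (Beta, Ivy), (Orion, Eve), (Orion, Ivy)}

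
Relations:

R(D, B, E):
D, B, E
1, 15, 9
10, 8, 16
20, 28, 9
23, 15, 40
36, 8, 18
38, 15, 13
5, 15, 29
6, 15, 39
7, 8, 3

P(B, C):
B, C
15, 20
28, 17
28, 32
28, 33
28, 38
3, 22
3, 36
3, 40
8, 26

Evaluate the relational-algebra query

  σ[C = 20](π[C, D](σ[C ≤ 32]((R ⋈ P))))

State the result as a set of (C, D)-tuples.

{(20, 1), (20, 23), (20, 38), (20, 5), (20, 6)}

Natural join on B: {(1, 15, 9, 20), (10, 8, 16, 26), (20, 28, 9, 17), (20, 28, 9, 32), (20, 28, 9, 33), (20, 28, 9, 38), (23, 15, 40, 20), (36, 8, 18, 26), (38, 15, 13, 20), (5, 15, 29, 20), (6, 15, 39, 20), (7, 8, 3, 26)}
σ[C ≤ 32]: keep tuples satisfying C ≤ 32 → {(1, 15, 9, 20), (10, 8, 16, 26), (20, 28, 9, 17), (20, 28, 9, 32), (23, 15, 40, 20), (36, 8, 18, 26), (38, 15, 13, 20), (5, 15, 29, 20), (6, 15, 39, 20), (7, 8, 3, 26)}
π_{C, D} gives {(17, 20), (20, 1), (20, 23), (20, 38), (20, 5), (20, 6), (26, 10), (26, 36), (26, 7), (32, 20)}.
σ[C = 20]: keep tuples satisfying C = 20 → {(20, 1), (20, 23), (20, 38), (20, 5), (20, 6)}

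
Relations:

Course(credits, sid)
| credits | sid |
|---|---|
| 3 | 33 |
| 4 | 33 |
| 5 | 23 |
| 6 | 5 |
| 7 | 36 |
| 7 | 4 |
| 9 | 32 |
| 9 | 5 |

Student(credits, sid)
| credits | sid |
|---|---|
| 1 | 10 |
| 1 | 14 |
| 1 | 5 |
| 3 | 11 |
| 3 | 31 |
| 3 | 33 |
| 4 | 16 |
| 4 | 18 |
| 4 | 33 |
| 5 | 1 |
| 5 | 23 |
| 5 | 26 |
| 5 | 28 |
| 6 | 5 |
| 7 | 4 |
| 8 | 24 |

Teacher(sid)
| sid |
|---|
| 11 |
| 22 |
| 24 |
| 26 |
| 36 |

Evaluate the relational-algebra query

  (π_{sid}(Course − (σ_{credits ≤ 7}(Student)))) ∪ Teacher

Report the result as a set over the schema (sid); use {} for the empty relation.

{11, 22, 24, 26, 32, 36, 5}

Apply σ_{credits ≤ 7}; surviving tuples: {(1, 10), (1, 14), (1, 5), (3, 11), (3, 31), (3, 33), (4, 16), (4, 18), (4, 33), (5, 1), (5, 23), (5, 26), (5, 28), (6, 5), (7, 4)}
Difference: {(3, 33), (4, 33), (5, 23), (6, 5), (7, 36), (7, 4), (9, 32), (9, 5)} with {(1, 10), (1, 14), (1, 5), (3, 11), (3, 31), (3, 33), (4, 16), (4, 18), (4, 33), (5, 1), (5, 23), (5, 26), (5, 28), (6, 5), (7, 4)} → {(7, 36), (9, 32), (9, 5)}
π_{sid} gives {32, 36, 5}.
Union: {32, 36, 5} with {11, 22, 24, 26, 36} → {11, 22, 24, 26, 32, 36, 5}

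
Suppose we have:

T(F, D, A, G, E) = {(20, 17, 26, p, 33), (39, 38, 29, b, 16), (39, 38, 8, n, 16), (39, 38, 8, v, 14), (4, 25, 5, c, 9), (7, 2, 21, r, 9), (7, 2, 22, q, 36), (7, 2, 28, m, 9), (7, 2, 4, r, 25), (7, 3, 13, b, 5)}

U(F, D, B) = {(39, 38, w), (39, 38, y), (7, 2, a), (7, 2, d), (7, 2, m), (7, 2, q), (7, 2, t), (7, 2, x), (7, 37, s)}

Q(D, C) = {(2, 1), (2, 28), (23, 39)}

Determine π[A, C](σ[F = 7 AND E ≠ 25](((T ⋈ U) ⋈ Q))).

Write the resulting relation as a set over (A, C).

Joining T and U on F, D yields {(39, 38, 29, b, 16, w), (39, 38, 29, b, 16, y), (39, 38, 8, n, 16, w), (39, 38, 8, n, 16, y), (39, 38, 8, v, 14, w), (39, 38, 8, v, 14, y), (7, 2, 21, r, 9, a), (7, 2, 21, r, 9, d), (7, 2, 21, r, 9, m), (7, 2, 21, r, 9, q), (7, 2, 21, r, 9, t), (7, 2, 21, r, 9, x), (7, 2, 22, q, 36, a), (7, 2, 22, q, 36, d), (7, 2, 22, q, 36, m), (7, 2, 22, q, 36, q), (7, 2, 22, q, 36, t), (7, 2, 22, q, 36, x), (7, 2, 28, m, 9, a), (7, 2, 28, m, 9, d), (7, 2, 28, m, 9, m), (7, 2, 28, m, 9, q), (7, 2, 28, m, 9, t), (7, 2, 28, m, 9, x), (7, 2, 4, r, 25, a), (7, 2, 4, r, 25, d), (7, 2, 4, r, 25, m), (7, 2, 4, r, 25, q), (7, 2, 4, r, 25, t), (7, 2, 4, r, 25, x)}.
Joining (T ⋈ U) and Q on D yields {(7, 2, 21, r, 9, a, 1), (7, 2, 21, r, 9, a, 28), (7, 2, 21, r, 9, d, 1), (7, 2, 21, r, 9, d, 28), (7, 2, 21, r, 9, m, 1), (7, 2, 21, r, 9, m, 28), (7, 2, 21, r, 9, q, 1), (7, 2, 21, r, 9, q, 28), (7, 2, 21, r, 9, t, 1), (7, 2, 21, r, 9, t, 28), (7, 2, 21, r, 9, x, 1), (7, 2, 21, r, 9, x, 28), (7, 2, 22, q, 36, a, 1), (7, 2, 22, q, 36, a, 28), (7, 2, 22, q, 36, d, 1), (7, 2, 22, q, 36, d, 28), (7, 2, 22, q, 36, m, 1), (7, 2, 22, q, 36, m, 28), (7, 2, 22, q, 36, q, 1), (7, 2, 22, q, 36, q, 28), (7, 2, 22, q, 36, t, 1), (7, 2, 22, q, 36, t, 28), (7, 2, 22, q, 36, x, 1), (7, 2, 22, q, 36, x, 28), (7, 2, 28, m, 9, a, 1), (7, 2, 28, m, 9, a, 28), (7, 2, 28, m, 9, d, 1), (7, 2, 28, m, 9, d, 28), (7, 2, 28, m, 9, m, 1), (7, 2, 28, m, 9, m, 28), (7, 2, 28, m, 9, q, 1), (7, 2, 28, m, 9, q, 28), (7, 2, 28, m, 9, t, 1), (7, 2, 28, m, 9, t, 28), (7, 2, 28, m, 9, x, 1), (7, 2, 28, m, 9, x, 28), (7, 2, 4, r, 25, a, 1), (7, 2, 4, r, 25, a, 28), (7, 2, 4, r, 25, d, 1), (7, 2, 4, r, 25, d, 28), (7, 2, 4, r, 25, m, 1), (7, 2, 4, r, 25, m, 28), (7, 2, 4, r, 25, q, 1), (7, 2, 4, r, 25, q, 28), (7, 2, 4, r, 25, t, 1), (7, 2, 4, r, 25, t, 28), (7, 2, 4, r, 25, x, 1), (7, 2, 4, r, 25, x, 28)}.
Apply σ_{F = 7 AND E ≠ 25}; surviving tuples: {(7, 2, 21, r, 9, a, 1), (7, 2, 21, r, 9, a, 28), (7, 2, 21, r, 9, d, 1), (7, 2, 21, r, 9, d, 28), (7, 2, 21, r, 9, m, 1), (7, 2, 21, r, 9, m, 28), (7, 2, 21, r, 9, q, 1), (7, 2, 21, r, 9, q, 28), (7, 2, 21, r, 9, t, 1), (7, 2, 21, r, 9, t, 28), (7, 2, 21, r, 9, x, 1), (7, 2, 21, r, 9, x, 28), (7, 2, 22, q, 36, a, 1), (7, 2, 22, q, 36, a, 28), (7, 2, 22, q, 36, d, 1), (7, 2, 22, q, 36, d, 28), (7, 2, 22, q, 36, m, 1), (7, 2, 22, q, 36, m, 28), (7, 2, 22, q, 36, q, 1), (7, 2, 22, q, 36, q, 28), (7, 2, 22, q, 36, t, 1), (7, 2, 22, q, 36, t, 28), (7, 2, 22, q, 36, x, 1), (7, 2, 22, q, 36, x, 28), (7, 2, 28, m, 9, a, 1), (7, 2, 28, m, 9, a, 28), (7, 2, 28, m, 9, d, 1), (7, 2, 28, m, 9, d, 28), (7, 2, 28, m, 9, m, 1), (7, 2, 28, m, 9, m, 28), (7, 2, 28, m, 9, q, 1), (7, 2, 28, m, 9, q, 28), (7, 2, 28, m, 9, t, 1), (7, 2, 28, m, 9, t, 28), (7, 2, 28, m, 9, x, 1), (7, 2, 28, m, 9, x, 28)}
Projecting to A, C (30 duplicate(s) eliminated): {(21, 1), (21, 28), (22, 1), (22, 28), (28, 1), (28, 28)}

{(21, 1), (21, 28), (22, 1), (22, 28), (28, 1), (28, 28)}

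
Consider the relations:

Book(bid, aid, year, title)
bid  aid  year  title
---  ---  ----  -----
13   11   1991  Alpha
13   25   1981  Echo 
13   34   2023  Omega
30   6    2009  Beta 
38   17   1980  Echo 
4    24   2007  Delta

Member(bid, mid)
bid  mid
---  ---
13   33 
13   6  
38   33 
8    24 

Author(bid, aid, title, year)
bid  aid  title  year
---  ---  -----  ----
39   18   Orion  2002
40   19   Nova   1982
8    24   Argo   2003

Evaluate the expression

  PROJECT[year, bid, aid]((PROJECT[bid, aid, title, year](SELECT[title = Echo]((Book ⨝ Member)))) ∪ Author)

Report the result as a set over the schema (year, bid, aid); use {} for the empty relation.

{(1980, 38, 17), (1981, 13, 25), (1982, 40, 19), (2002, 39, 18), (2003, 8, 24)}

Joining Book and Member on bid yields {(13, 11, 1991, Alpha, 33), (13, 11, 1991, Alpha, 6), (13, 25, 1981, Echo, 33), (13, 25, 1981, Echo, 6), (13, 34, 2023, Omega, 33), (13, 34, 2023, Omega, 6), (38, 17, 1980, Echo, 33)}.
Selection title = Echo: {(13, 25, 1981, Echo, 33), (13, 25, 1981, Echo, 6), (38, 17, 1980, Echo, 33)}
Keep only column(s) bid, aid, title, year (1 duplicate(s) eliminated): {(13, 25, Echo, 1981), (38, 17, Echo, 1980)}
Taking the union: {(13, 25, Echo, 1981), (38, 17, Echo, 1980), (39, 18, Orion, 2002), (40, 19, Nova, 1982), (8, 24, Argo, 2003)}
Keep only column(s) year, bid, aid: {(1980, 38, 17), (1981, 13, 25), (1982, 40, 19), (2002, 39, 18), (2003, 8, 24)}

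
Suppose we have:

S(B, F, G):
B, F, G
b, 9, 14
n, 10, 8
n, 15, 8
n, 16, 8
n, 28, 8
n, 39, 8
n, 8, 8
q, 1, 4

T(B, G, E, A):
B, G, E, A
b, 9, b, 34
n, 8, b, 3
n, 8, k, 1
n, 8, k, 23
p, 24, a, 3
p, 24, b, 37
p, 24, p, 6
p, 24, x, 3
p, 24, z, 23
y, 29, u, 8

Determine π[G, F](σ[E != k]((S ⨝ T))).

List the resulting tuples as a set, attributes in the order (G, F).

{(8, 10), (8, 15), (8, 16), (8, 28), (8, 39), (8, 8)}

Joining S and T on B, G yields {(n, 10, 8, b, 3), (n, 10, 8, k, 1), (n, 10, 8, k, 23), (n, 15, 8, b, 3), (n, 15, 8, k, 1), (n, 15, 8, k, 23), (n, 16, 8, b, 3), (n, 16, 8, k, 1), (n, 16, 8, k, 23), (n, 28, 8, b, 3), (n, 28, 8, k, 1), (n, 28, 8, k, 23), (n, 39, 8, b, 3), (n, 39, 8, k, 1), (n, 39, 8, k, 23), (n, 8, 8, b, 3), (n, 8, 8, k, 1), (n, 8, 8, k, 23)}.
Apply σ_{E != k}; surviving tuples: {(n, 10, 8, b, 3), (n, 15, 8, b, 3), (n, 16, 8, b, 3), (n, 28, 8, b, 3), (n, 39, 8, b, 3), (n, 8, 8, b, 3)}
π[G, F]: project onto (G, F) → {(8, 10), (8, 15), (8, 16), (8, 28), (8, 39), (8, 8)}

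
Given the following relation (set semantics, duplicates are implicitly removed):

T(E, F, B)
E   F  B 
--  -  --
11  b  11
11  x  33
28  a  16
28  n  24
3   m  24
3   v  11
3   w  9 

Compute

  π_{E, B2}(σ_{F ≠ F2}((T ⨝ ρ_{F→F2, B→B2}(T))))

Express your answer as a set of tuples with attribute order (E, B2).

ρ[F→F2, B→B2]: schema becomes (E, F2, B2); tuples unchanged.
Joining T and ρ_{F→F2, B→B2}(T) on E yields {(11, b, 11, b, 11), (11, b, 11, x, 33), (11, x, 33, b, 11), (11, x, 33, x, 33), (28, a, 16, a, 16), (28, a, 16, n, 24), (28, n, 24, a, 16), (28, n, 24, n, 24), (3, m, 24, m, 24), (3, m, 24, v, 11), (3, m, 24, w, 9), (3, v, 11, m, 24), (3, v, 11, v, 11), (3, v, 11, w, 9), (3, w, 9, m, 24), (3, w, 9, v, 11), (3, w, 9, w, 9)}.
σ[F ≠ F2]: keep tuples satisfying F ≠ F2 → {(11, b, 11, x, 33), (11, x, 33, b, 11), (28, a, 16, n, 24), (28, n, 24, a, 16), (3, m, 24, v, 11), (3, m, 24, w, 9), (3, v, 11, m, 24), (3, v, 11, w, 9), (3, w, 9, m, 24), (3, w, 9, v, 11)}
Keep only column(s) E, B2 (3 duplicate(s) eliminated): {(11, 11), (11, 33), (28, 16), (28, 24), (3, 11), (3, 24), (3, 9)}

{(11, 11), (11, 33), (28, 16), (28, 24), (3, 11), (3, 24), (3, 9)}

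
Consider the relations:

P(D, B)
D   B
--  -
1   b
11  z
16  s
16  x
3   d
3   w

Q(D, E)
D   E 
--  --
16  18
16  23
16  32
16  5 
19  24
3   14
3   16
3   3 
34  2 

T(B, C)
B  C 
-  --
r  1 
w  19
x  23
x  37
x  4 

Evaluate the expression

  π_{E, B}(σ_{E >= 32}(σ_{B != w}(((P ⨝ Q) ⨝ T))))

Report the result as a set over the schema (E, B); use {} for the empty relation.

Natural join on D: {(16, s, 18), (16, s, 23), (16, s, 32), (16, s, 5), (16, x, 18), (16, x, 23), (16, x, 32), (16, x, 5), (3, d, 14), (3, d, 16), (3, d, 3), (3, w, 14), (3, w, 16), (3, w, 3)}
Natural join on B: {(16, x, 18, 23), (16, x, 18, 37), (16, x, 18, 4), (16, x, 23, 23), (16, x, 23, 37), (16, x, 23, 4), (16, x, 32, 23), (16, x, 32, 37), (16, x, 32, 4), (16, x, 5, 23), (16, x, 5, 37), (16, x, 5, 4), (3, w, 14, 19), (3, w, 16, 19), (3, w, 3, 19)}
σ[B != w]: keep tuples satisfying B != w → {(16, x, 18, 23), (16, x, 18, 37), (16, x, 18, 4), (16, x, 23, 23), (16, x, 23, 37), (16, x, 23, 4), (16, x, 32, 23), (16, x, 32, 37), (16, x, 32, 4), (16, x, 5, 23), (16, x, 5, 37), (16, x, 5, 4)}
σ[E >= 32]: keep tuples satisfying E >= 32 → {(16, x, 32, 23), (16, x, 32, 37), (16, x, 32, 4)}
Projecting to E, B (2 duplicate(s) eliminated): {(32, x)}

{(32, x)}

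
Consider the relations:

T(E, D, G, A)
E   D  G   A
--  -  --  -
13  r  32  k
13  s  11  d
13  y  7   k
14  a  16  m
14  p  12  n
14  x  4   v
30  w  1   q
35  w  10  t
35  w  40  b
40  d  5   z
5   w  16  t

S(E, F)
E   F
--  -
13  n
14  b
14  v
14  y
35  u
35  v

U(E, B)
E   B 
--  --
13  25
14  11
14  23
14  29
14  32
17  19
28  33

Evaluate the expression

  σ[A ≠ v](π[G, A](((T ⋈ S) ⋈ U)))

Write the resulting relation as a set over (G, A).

{(11, d), (12, n), (16, m), (32, k), (7, k)}

Joining T and S on E yields {(13, r, 32, k, n), (13, s, 11, d, n), (13, y, 7, k, n), (14, a, 16, m, b), (14, a, 16, m, v), (14, a, 16, m, y), (14, p, 12, n, b), (14, p, 12, n, v), (14, p, 12, n, y), (14, x, 4, v, b), (14, x, 4, v, v), (14, x, 4, v, y), (35, w, 10, t, u), (35, w, 10, t, v), (35, w, 40, b, u), (35, w, 40, b, v)}.
Joining (T ⋈ S) and U on E yields {(13, r, 32, k, n, 25), (13, s, 11, d, n, 25), (13, y, 7, k, n, 25), (14, a, 16, m, b, 11), (14, a, 16, m, b, 23), (14, a, 16, m, b, 29), (14, a, 16, m, b, 32), (14, a, 16, m, v, 11), (14, a, 16, m, v, 23), (14, a, 16, m, v, 29), (14, a, 16, m, v, 32), (14, a, 16, m, y, 11), (14, a, 16, m, y, 23), (14, a, 16, m, y, 29), (14, a, 16, m, y, 32), (14, p, 12, n, b, 11), (14, p, 12, n, b, 23), (14, p, 12, n, b, 29), (14, p, 12, n, b, 32), (14, p, 12, n, v, 11), (14, p, 12, n, v, 23), (14, p, 12, n, v, 29), (14, p, 12, n, v, 32), (14, p, 12, n, y, 11), (14, p, 12, n, y, 23), (14, p, 12, n, y, 29), (14, p, 12, n, y, 32), (14, x, 4, v, b, 11), (14, x, 4, v, b, 23), (14, x, 4, v, b, 29), (14, x, 4, v, b, 32), (14, x, 4, v, v, 11), (14, x, 4, v, v, 23), (14, x, 4, v, v, 29), (14, x, 4, v, v, 32), (14, x, 4, v, y, 11), (14, x, 4, v, y, 23), (14, x, 4, v, y, 29), (14, x, 4, v, y, 32)}.
Keep only column(s) G, A (33 duplicate(s) eliminated): {(11, d), (12, n), (16, m), (32, k), (4, v), (7, k)}
Apply σ_{A ≠ v}; surviving tuples: {(11, d), (12, n), (16, m), (32, k), (7, k)}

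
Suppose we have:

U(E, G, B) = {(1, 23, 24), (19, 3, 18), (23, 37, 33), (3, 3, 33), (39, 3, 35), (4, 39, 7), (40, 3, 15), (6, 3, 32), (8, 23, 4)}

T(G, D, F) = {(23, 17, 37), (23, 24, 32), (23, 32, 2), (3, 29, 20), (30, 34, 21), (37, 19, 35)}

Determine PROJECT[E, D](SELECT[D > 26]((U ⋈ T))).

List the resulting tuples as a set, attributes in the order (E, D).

Joining U and T on G yields {(1, 23, 24, 17, 37), (1, 23, 24, 24, 32), (1, 23, 24, 32, 2), (19, 3, 18, 29, 20), (23, 37, 33, 19, 35), (3, 3, 33, 29, 20), (39, 3, 35, 29, 20), (40, 3, 15, 29, 20), (6, 3, 32, 29, 20), (8, 23, 4, 17, 37), (8, 23, 4, 24, 32), (8, 23, 4, 32, 2)}.
Apply σ_{D > 26}; surviving tuples: {(1, 23, 24, 32, 2), (19, 3, 18, 29, 20), (3, 3, 33, 29, 20), (39, 3, 35, 29, 20), (40, 3, 15, 29, 20), (6, 3, 32, 29, 20), (8, 23, 4, 32, 2)}
Keep only column(s) E, D: {(1, 32), (19, 29), (3, 29), (39, 29), (40, 29), (6, 29), (8, 32)}

{(1, 32), (19, 29), (3, 29), (39, 29), (40, 29), (6, 29), (8, 32)}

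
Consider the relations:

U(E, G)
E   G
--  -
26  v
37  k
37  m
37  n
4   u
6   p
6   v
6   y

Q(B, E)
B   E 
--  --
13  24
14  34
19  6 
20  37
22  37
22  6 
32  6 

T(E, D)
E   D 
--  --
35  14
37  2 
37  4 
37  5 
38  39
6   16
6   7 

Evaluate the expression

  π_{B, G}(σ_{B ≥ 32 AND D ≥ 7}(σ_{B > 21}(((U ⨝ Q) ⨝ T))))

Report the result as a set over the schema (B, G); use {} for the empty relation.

Natural join on E: {(37, k, 20), (37, k, 22), (37, m, 20), (37, m, 22), (37, n, 20), (37, n, 22), (6, p, 19), (6, p, 22), (6, p, 32), (6, v, 19), (6, v, 22), (6, v, 32), (6, y, 19), (6, y, 22), (6, y, 32)}
Natural join on E: {(37, k, 20, 2), (37, k, 20, 4), (37, k, 20, 5), (37, k, 22, 2), (37, k, 22, 4), (37, k, 22, 5), (37, m, 20, 2), (37, m, 20, 4), (37, m, 20, 5), (37, m, 22, 2), (37, m, 22, 4), (37, m, 22, 5), (37, n, 20, 2), (37, n, 20, 4), (37, n, 20, 5), (37, n, 22, 2), (37, n, 22, 4), (37, n, 22, 5), (6, p, 19, 16), (6, p, 19, 7), (6, p, 22, 16), (6, p, 22, 7), (6, p, 32, 16), (6, p, 32, 7), (6, v, 19, 16), (6, v, 19, 7), (6, v, 22, 16), (6, v, 22, 7), (6, v, 32, 16), (6, v, 32, 7), (6, y, 19, 16), (6, y, 19, 7), (6, y, 22, 16), (6, y, 22, 7), (6, y, 32, 16), (6, y, 32, 7)}
Filtering on B > 21 leaves {(37, k, 22, 2), (37, k, 22, 4), (37, k, 22, 5), (37, m, 22, 2), (37, m, 22, 4), (37, m, 22, 5), (37, n, 22, 2), (37, n, 22, 4), (37, n, 22, 5), (6, p, 22, 16), (6, p, 22, 7), (6, p, 32, 16), (6, p, 32, 7), (6, v, 22, 16), (6, v, 22, 7), (6, v, 32, 16), (6, v, 32, 7), (6, y, 22, 16), (6, y, 22, 7), (6, y, 32, 16), (6, y, 32, 7)}.
Filtering on B ≥ 32 AND D ≥ 7 leaves {(6, p, 32, 16), (6, p, 32, 7), (6, v, 32, 16), (6, v, 32, 7), (6, y, 32, 16), (6, y, 32, 7)}.
π[B, G]: project onto (B, G) (3 duplicate(s) eliminated) → {(32, p), (32, v), (32, y)}

{(32, p), (32, v), (32, y)}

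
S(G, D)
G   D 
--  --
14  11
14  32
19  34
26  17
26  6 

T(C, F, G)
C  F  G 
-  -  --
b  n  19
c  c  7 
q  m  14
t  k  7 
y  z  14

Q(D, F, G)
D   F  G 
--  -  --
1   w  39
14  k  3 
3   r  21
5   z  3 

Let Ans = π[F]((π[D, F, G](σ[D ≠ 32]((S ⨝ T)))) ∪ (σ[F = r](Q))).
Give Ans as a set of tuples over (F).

{m, n, r, z}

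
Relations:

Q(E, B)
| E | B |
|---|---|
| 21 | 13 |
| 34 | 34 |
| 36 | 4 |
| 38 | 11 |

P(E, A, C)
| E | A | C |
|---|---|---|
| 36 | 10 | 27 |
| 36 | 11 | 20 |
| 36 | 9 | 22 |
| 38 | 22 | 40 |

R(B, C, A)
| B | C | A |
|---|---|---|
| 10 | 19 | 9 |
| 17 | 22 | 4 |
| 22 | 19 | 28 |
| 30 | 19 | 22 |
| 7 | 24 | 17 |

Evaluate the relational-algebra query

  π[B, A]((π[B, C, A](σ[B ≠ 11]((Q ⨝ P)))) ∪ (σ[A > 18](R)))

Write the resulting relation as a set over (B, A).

{(22, 28), (30, 22), (4, 10), (4, 11), (4, 9)}

Joining Q and P on E yields {(36, 4, 10, 27), (36, 4, 11, 20), (36, 4, 9, 22), (38, 11, 22, 40)}.
Selection B ≠ 11: {(36, 4, 10, 27), (36, 4, 11, 20), (36, 4, 9, 22)}
π_{B, C, A} gives {(4, 20, 11), (4, 22, 9), (4, 27, 10)}.
Selection A > 18: {(22, 19, 28), (30, 19, 22)}
Set union of the two operands is {(22, 19, 28), (30, 19, 22), (4, 20, 11), (4, 22, 9), (4, 27, 10)}.
π_{B, A} gives {(22, 28), (30, 22), (4, 10), (4, 11), (4, 9)}.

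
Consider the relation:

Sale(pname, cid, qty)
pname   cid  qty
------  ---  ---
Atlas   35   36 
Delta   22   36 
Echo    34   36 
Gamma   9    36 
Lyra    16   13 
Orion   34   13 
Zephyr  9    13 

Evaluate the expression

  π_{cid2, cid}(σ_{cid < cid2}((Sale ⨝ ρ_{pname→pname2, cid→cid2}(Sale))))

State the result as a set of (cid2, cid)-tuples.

ρ[pname→pname2, cid→cid2]: schema becomes (pname2, cid2, qty); tuples unchanged.
Sale ⋈ ρ_{pname→pname2, cid→cid2}(Sale) (natural join on qty): {(Atlas, 35, 36, Atlas, 35), (Atlas, 35, 36, Delta, 22), (Atlas, 35, 36, Echo, 34), (Atlas, 35, 36, Gamma, 9), (Delta, 22, 36, Atlas, 35), (Delta, 22, 36, Delta, 22), (Delta, 22, 36, Echo, 34), (Delta, 22, 36, Gamma, 9), (Echo, 34, 36, Atlas, 35), (Echo, 34, 36, Delta, 22), (Echo, 34, 36, Echo, 34), (Echo, 34, 36, Gamma, 9), (Gamma, 9, 36, Atlas, 35), (Gamma, 9, 36, Delta, 22), (Gamma, 9, 36, Echo, 34), (Gamma, 9, 36, Gamma, 9), (Lyra, 16, 13, Lyra, 16), (Lyra, 16, 13, Orion, 34), (Lyra, 16, 13, Zephyr, 9), (Orion, 34, 13, Lyra, 16), (Orion, 34, 13, Orion, 34), (Orion, 34, 13, Zephyr, 9), (Zephyr, 9, 13, Lyra, 16), (Zephyr, 9, 13, Orion, 34), (Zephyr, 9, 13, Zephyr, 9)}
Filtering on cid < cid2 leaves {(Delta, 22, 36, Atlas, 35), (Delta, 22, 36, Echo, 34), (Echo, 34, 36, Atlas, 35), (Gamma, 9, 36, Atlas, 35), (Gamma, 9, 36, Delta, 22), (Gamma, 9, 36, Echo, 34), (Lyra, 16, 13, Orion, 34), (Zephyr, 9, 13, Lyra, 16), (Zephyr, 9, 13, Orion, 34)}.
π[cid2, cid]: project onto (cid2, cid) (1 duplicate(s) eliminated) → {(16, 9), (22, 9), (34, 16), (34, 22), (34, 9), (35, 22), (35, 34), (35, 9)}

{(16, 9), (22, 9), (34, 16), (34, 22), (34, 9), (35, 22), (35, 34), (35, 9)}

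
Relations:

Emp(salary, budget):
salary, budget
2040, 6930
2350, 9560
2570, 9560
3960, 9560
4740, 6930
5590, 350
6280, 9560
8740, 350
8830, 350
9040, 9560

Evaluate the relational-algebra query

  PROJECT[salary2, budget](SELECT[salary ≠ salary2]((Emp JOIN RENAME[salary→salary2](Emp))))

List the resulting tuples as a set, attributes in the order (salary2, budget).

ρ[salary→salary2]: schema becomes (salary2, budget); tuples unchanged.
Emp ⋈ RENAME[salary→salary2](Emp) (natural join on budget): {(2040, 6930, 2040), (2040, 6930, 4740), (2350, 9560, 2350), (2350, 9560, 2570), (2350, 9560, 3960), (2350, 9560, 6280), (2350, 9560, 9040), (2570, 9560, 2350), (2570, 9560, 2570), (2570, 9560, 3960), (2570, 9560, 6280), (2570, 9560, 9040), (3960, 9560, 2350), (3960, 9560, 2570), (3960, 9560, 3960), (3960, 9560, 6280), (3960, 9560, 9040), (4740, 6930, 2040), (4740, 6930, 4740), (5590, 350, 5590), (5590, 350, 8740), (5590, 350, 8830), (6280, 9560, 2350), (6280, 9560, 2570), (6280, 9560, 3960), (6280, 9560, 6280), (6280, 9560, 9040), (8740, 350, 5590), (8740, 350, 8740), (8740, 350, 8830), (8830, 350, 5590), (8830, 350, 8740), (8830, 350, 8830), (9040, 9560, 2350), (9040, 9560, 2570), (9040, 9560, 3960), (9040, 9560, 6280), (9040, 9560, 9040)}
Selection salary ≠ salary2: {(2040, 6930, 4740), (2350, 9560, 2570), (2350, 9560, 3960), (2350, 9560, 6280), (2350, 9560, 9040), (2570, 9560, 2350), (2570, 9560, 3960), (2570, 9560, 6280), (2570, 9560, 9040), (3960, 9560, 2350), (3960, 9560, 2570), (3960, 9560, 6280), (3960, 9560, 9040), (4740, 6930, 2040), (5590, 350, 8740), (5590, 350, 8830), (6280, 9560, 2350), (6280, 9560, 2570), (6280, 9560, 3960), (6280, 9560, 9040), (8740, 350, 5590), (8740, 350, 8830), (8830, 350, 5590), (8830, 350, 8740), (9040, 9560, 2350), (9040, 9560, 2570), (9040, 9560, 3960), (9040, 9560, 6280)}
π_{salary2, budget} gives {(2040, 6930), (2350, 9560), (2570, 9560), (3960, 9560), (4740, 6930), (5590, 350), (6280, 9560), (8740, 350), (8830, 350), (9040, 9560)} (18 duplicate(s) eliminated).

{(2040, 6930), (2350, 9560), (2570, 9560), (3960, 9560), (4740, 6930), (5590, 350), (6280, 9560), (8740, 350), (8830, 350), (9040, 9560)}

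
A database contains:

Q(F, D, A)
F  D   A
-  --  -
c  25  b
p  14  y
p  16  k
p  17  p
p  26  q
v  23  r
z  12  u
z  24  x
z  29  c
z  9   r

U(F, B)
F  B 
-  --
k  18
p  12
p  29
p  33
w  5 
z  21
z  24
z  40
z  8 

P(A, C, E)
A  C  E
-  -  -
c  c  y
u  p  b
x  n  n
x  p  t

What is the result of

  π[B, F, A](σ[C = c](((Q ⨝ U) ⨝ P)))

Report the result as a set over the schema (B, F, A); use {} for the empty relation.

Joining Q and U on F yields {(p, 14, y, 12), (p, 14, y, 29), (p, 14, y, 33), (p, 16, k, 12), (p, 16, k, 29), (p, 16, k, 33), (p, 17, p, 12), (p, 17, p, 29), (p, 17, p, 33), (p, 26, q, 12), (p, 26, q, 29), (p, 26, q, 33), (z, 12, u, 21), (z, 12, u, 24), (z, 12, u, 40), (z, 12, u, 8), (z, 24, x, 21), (z, 24, x, 24), (z, 24, x, 40), (z, 24, x, 8), (z, 29, c, 21), (z, 29, c, 24), (z, 29, c, 40), (z, 29, c, 8), (z, 9, r, 21), (z, 9, r, 24), (z, 9, r, 40), (z, 9, r, 8)}.
Joining (Q ⨝ U) and P on A yields {(z, 12, u, 21, p, b), (z, 12, u, 24, p, b), (z, 12, u, 40, p, b), (z, 12, u, 8, p, b), (z, 24, x, 21, n, n), (z, 24, x, 21, p, t), (z, 24, x, 24, n, n), (z, 24, x, 24, p, t), (z, 24, x, 40, n, n), (z, 24, x, 40, p, t), (z, 24, x, 8, n, n), (z, 24, x, 8, p, t), (z, 29, c, 21, c, y), (z, 29, c, 24, c, y), (z, 29, c, 40, c, y), (z, 29, c, 8, c, y)}.
Filtering on C = c leaves {(z, 29, c, 21, c, y), (z, 29, c, 24, c, y), (z, 29, c, 40, c, y), (z, 29, c, 8, c, y)}.
Projecting to B, F, A: {(21, z, c), (24, z, c), (40, z, c), (8, z, c)}

{(21, z, c), (24, z, c), (40, z, c), (8, z, c)}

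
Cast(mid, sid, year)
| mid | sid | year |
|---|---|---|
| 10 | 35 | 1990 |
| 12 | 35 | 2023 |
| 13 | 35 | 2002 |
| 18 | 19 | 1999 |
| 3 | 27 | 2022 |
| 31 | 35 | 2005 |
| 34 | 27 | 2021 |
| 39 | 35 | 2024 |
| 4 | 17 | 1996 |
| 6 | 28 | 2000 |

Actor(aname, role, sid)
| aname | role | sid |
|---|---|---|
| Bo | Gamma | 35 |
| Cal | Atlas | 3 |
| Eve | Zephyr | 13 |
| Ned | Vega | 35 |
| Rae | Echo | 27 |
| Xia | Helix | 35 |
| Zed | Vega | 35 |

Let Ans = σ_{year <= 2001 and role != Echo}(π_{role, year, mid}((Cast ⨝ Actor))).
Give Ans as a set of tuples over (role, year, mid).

Natural join on sid: {(10, 35, 1990, Bo, Gamma), (10, 35, 1990, Ned, Vega), (10, 35, 1990, Xia, Helix), (10, 35, 1990, Zed, Vega), (12, 35, 2023, Bo, Gamma), (12, 35, 2023, Ned, Vega), (12, 35, 2023, Xia, Helix), (12, 35, 2023, Zed, Vega), (13, 35, 2002, Bo, Gamma), (13, 35, 2002, Ned, Vega), (13, 35, 2002, Xia, Helix), (13, 35, 2002, Zed, Vega), (3, 27, 2022, Rae, Echo), (31, 35, 2005, Bo, Gamma), (31, 35, 2005, Ned, Vega), (31, 35, 2005, Xia, Helix), (31, 35, 2005, Zed, Vega), (34, 27, 2021, Rae, Echo), (39, 35, 2024, Bo, Gamma), (39, 35, 2024, Ned, Vega), (39, 35, 2024, Xia, Helix), (39, 35, 2024, Zed, Vega)}
Projecting to role, year, mid (5 duplicate(s) eliminated): {(Echo, 2021, 34), (Echo, 2022, 3), (Gamma, 1990, 10), (Gamma, 2002, 13), (Gamma, 2005, 31), (Gamma, 2023, 12), (Gamma, 2024, 39), (Helix, 1990, 10), (Helix, 2002, 13), (Helix, 2005, 31), (Helix, 2023, 12), (Helix, 2024, 39), (Vega, 1990, 10), (Vega, 2002, 13), (Vega, 2005, 31), (Vega, 2023, 12), (Vega, 2024, 39)}
σ[year <= 2001 and role != Echo]: keep tuples satisfying year <= 2001 and role != Echo → {(Gamma, 1990, 10), (Helix, 1990, 10), (Vega, 1990, 10)}

{(Gamma, 1990, 10), (Helix, 1990, 10), (Vega, 1990, 10)}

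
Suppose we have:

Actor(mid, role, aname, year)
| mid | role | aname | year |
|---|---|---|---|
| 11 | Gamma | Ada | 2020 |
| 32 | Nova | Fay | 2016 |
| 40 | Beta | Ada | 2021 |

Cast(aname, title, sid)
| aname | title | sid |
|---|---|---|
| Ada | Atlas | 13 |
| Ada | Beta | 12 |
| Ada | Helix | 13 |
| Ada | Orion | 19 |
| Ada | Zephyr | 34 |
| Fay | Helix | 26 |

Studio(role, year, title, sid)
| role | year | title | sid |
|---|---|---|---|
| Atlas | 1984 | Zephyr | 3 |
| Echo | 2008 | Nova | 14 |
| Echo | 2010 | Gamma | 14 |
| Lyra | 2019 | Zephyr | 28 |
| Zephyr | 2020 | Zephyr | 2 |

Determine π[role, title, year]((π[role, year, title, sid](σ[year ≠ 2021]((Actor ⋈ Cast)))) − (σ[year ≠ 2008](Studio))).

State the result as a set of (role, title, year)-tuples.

{(Gamma, Atlas, 2020), (Gamma, Beta, 2020), (Gamma, Helix, 2020), (Gamma, Orion, 2020), (Gamma, Zephyr, 2020), (Nova, Helix, 2016)}

Actor ⋈ Cast (natural join on aname): {(11, Gamma, Ada, 2020, Atlas, 13), (11, Gamma, Ada, 2020, Beta, 12), (11, Gamma, Ada, 2020, Helix, 13), (11, Gamma, Ada, 2020, Orion, 19), (11, Gamma, Ada, 2020, Zephyr, 34), (32, Nova, Fay, 2016, Helix, 26), (40, Beta, Ada, 2021, Atlas, 13), (40, Beta, Ada, 2021, Beta, 12), (40, Beta, Ada, 2021, Helix, 13), (40, Beta, Ada, 2021, Orion, 19), (40, Beta, Ada, 2021, Zephyr, 34)}
σ[year ≠ 2021]: keep tuples satisfying year ≠ 2021 → {(11, Gamma, Ada, 2020, Atlas, 13), (11, Gamma, Ada, 2020, Beta, 12), (11, Gamma, Ada, 2020, Helix, 13), (11, Gamma, Ada, 2020, Orion, 19), (11, Gamma, Ada, 2020, Zephyr, 34), (32, Nova, Fay, 2016, Helix, 26)}
π[role, year, title, sid]: project onto (role, year, title, sid) → {(Gamma, 2020, Atlas, 13), (Gamma, 2020, Beta, 12), (Gamma, 2020, Helix, 13), (Gamma, 2020, Orion, 19), (Gamma, 2020, Zephyr, 34), (Nova, 2016, Helix, 26)}
σ[year ≠ 2008]: keep tuples satisfying year ≠ 2008 → {(Atlas, 1984, Zephyr, 3), (Echo, 2010, Gamma, 14), (Lyra, 2019, Zephyr, 28), (Zephyr, 2020, Zephyr, 2)}
Set difference of the two operands is {(Gamma, 2020, Atlas, 13), (Gamma, 2020, Beta, 12), (Gamma, 2020, Helix, 13), (Gamma, 2020, Orion, 19), (Gamma, 2020, Zephyr, 34), (Nova, 2016, Helix, 26)}.
π[role, title, year]: project onto (role, title, year) → {(Gamma, Atlas, 2020), (Gamma, Beta, 2020), (Gamma, Helix, 2020), (Gamma, Orion, 2020), (Gamma, Zephyr, 2020), (Nova, Helix, 2016)}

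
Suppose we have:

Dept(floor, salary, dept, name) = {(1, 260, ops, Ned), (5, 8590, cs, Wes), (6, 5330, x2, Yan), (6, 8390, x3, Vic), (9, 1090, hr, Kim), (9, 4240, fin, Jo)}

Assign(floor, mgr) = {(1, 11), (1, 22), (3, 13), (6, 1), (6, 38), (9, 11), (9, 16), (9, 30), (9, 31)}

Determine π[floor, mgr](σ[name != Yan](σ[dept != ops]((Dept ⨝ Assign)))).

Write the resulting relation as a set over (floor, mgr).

{(6, 1), (6, 38), (9, 11), (9, 16), (9, 30), (9, 31)}

Natural join on floor: {(1, 260, ops, Ned, 11), (1, 260, ops, Ned, 22), (6, 5330, x2, Yan, 1), (6, 5330, x2, Yan, 38), (6, 8390, x3, Vic, 1), (6, 8390, x3, Vic, 38), (9, 1090, hr, Kim, 11), (9, 1090, hr, Kim, 16), (9, 1090, hr, Kim, 30), (9, 1090, hr, Kim, 31), (9, 4240, fin, Jo, 11), (9, 4240, fin, Jo, 16), (9, 4240, fin, Jo, 30), (9, 4240, fin, Jo, 31)}
Filtering on dept != ops leaves {(6, 5330, x2, Yan, 1), (6, 5330, x2, Yan, 38), (6, 8390, x3, Vic, 1), (6, 8390, x3, Vic, 38), (9, 1090, hr, Kim, 11), (9, 1090, hr, Kim, 16), (9, 1090, hr, Kim, 30), (9, 1090, hr, Kim, 31), (9, 4240, fin, Jo, 11), (9, 4240, fin, Jo, 16), (9, 4240, fin, Jo, 30), (9, 4240, fin, Jo, 31)}.
Filtering on name != Yan leaves {(6, 8390, x3, Vic, 1), (6, 8390, x3, Vic, 38), (9, 1090, hr, Kim, 11), (9, 1090, hr, Kim, 16), (9, 1090, hr, Kim, 30), (9, 1090, hr, Kim, 31), (9, 4240, fin, Jo, 11), (9, 4240, fin, Jo, 16), (9, 4240, fin, Jo, 30), (9, 4240, fin, Jo, 31)}.
Projecting to floor, mgr (4 duplicate(s) eliminated): {(6, 1), (6, 38), (9, 11), (9, 16), (9, 30), (9, 31)}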